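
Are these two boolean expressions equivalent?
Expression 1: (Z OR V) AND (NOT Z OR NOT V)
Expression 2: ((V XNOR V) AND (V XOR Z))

Yes, they are equivalent — the two output columns agree on all 4 assignments:
Z | V | Expression 1 | Expression 2
-----------------------------------
0 | 0 | 0 | 0
0 | 1 | 1 | 1
1 | 0 | 1 | 1
1 | 1 | 0 | 0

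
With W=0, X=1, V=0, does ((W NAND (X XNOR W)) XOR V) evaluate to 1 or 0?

Substituting: ((0 NAND (1 XNOR 0)) XOR 0)
= 1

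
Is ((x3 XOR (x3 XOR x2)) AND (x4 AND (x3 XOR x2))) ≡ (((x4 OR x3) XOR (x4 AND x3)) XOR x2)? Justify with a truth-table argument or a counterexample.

No. Counterexample: with x3=0, x4=0, x2=1, Expression 1 = 0 but Expression 2 = 1.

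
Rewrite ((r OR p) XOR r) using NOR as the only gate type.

((((((r NOR p) NOR (r NOR p)) NOR r) NOR (((r NOR p) NOR (r NOR p)) NOR r)) NOR ((((r NOR p) NOR (r NOR p)) NOR r) NOR (((r NOR p) NOR (r NOR p)) NOR r))) NOR ((((((r NOR p) NOR (r NOR p)) NOR ((r NOR p) NOR (r NOR p))) NOR (r NOR r)) NOR ((((r NOR p) NOR (r NOR p)) NOR ((r NOR p) NOR (r NOR p))) NOR (r NOR r))) NOR (((((r NOR p) NOR (r NOR p)) NOR ((r NOR p) NOR (r NOR p))) NOR (r NOR r)) NOR ((((r NOR p) NOR (r NOR p)) NOR ((r NOR p) NOR (r NOR p))) NOR (r NOR r)))))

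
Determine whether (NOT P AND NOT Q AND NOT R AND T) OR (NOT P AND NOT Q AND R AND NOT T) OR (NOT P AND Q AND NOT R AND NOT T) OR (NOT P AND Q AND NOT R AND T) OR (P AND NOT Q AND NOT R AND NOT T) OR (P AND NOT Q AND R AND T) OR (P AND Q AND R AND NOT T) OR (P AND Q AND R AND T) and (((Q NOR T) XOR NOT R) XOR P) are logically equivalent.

Yes, they are equivalent — the two output columns agree on all 16 assignments:
P | Q | R | T | Expression 1 | Expression 2
-------------------------------------------
0 | 0 | 0 | 0 | 0 | 0
0 | 0 | 0 | 1 | 1 | 1
0 | 0 | 1 | 0 | 1 | 1
0 | 0 | 1 | 1 | 0 | 0
0 | 1 | 0 | 0 | 1 | 1
0 | 1 | 0 | 1 | 1 | 1
0 | 1 | 1 | 0 | 0 | 0
0 | 1 | 1 | 1 | 0 | 0
1 | 0 | 0 | 0 | 1 | 1
1 | 0 | 0 | 1 | 0 | 0
1 | 0 | 1 | 0 | 0 | 0
1 | 0 | 1 | 1 | 1 | 1
1 | 1 | 0 | 0 | 0 | 0
1 | 1 | 0 | 1 | 0 | 0
1 | 1 | 1 | 0 | 1 | 1
1 | 1 | 1 | 1 | 1 | 1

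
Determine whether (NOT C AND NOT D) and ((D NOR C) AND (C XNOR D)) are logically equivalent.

Yes, they are equivalent — the two output columns agree on all 4 assignments:
C | D | Expression 1 | Expression 2
-----------------------------------
0 | 0 | 1 | 1
0 | 1 | 0 | 0
1 | 0 | 0 | 0
1 | 1 | 0 | 0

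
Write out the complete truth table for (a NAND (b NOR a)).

a | b | Output
--------------
0 | 0 | 1
0 | 1 | 1
1 | 0 | 1
1 | 1 | 1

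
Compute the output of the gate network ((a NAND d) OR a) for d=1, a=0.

Substituting: ((0 NAND 1) OR 0)
= 1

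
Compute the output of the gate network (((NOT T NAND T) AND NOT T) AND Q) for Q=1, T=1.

Substituting: (((NOT 1 NAND 1) AND NOT 1) AND 1)
= 0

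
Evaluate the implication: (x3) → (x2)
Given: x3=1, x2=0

Antecedent (x3) = 1; consequent (x2) = 0.
1 → 0 = 0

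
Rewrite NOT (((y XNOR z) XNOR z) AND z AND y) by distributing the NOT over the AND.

NOT ((y XNOR z) XNOR z) OR NOT z OR NOT y
De Morgan's: NOT(AND of terms) = OR of negations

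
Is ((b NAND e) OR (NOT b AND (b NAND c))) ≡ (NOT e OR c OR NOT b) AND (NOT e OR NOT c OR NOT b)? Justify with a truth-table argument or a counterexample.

Yes, they are equivalent — the two output columns agree on all 8 assignments:
e | c | b | Expression 1 | Expression 2
---------------------------------------
0 | 0 | 0 | 1 | 1
0 | 0 | 1 | 1 | 1
0 | 1 | 0 | 1 | 1
0 | 1 | 1 | 1 | 1
1 | 0 | 0 | 1 | 1
1 | 0 | 1 | 0 | 0
1 | 1 | 0 | 1 | 1
1 | 1 | 1 | 0 | 0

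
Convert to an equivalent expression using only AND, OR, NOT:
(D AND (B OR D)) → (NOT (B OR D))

NOT (D AND (B OR D)) OR (NOT (B OR D))
(Implication elimination: A → B = NOT A OR B)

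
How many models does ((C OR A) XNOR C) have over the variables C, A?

Satisfying assignments: (0,0), (1,0), (1,1)
Count: 3 out of 4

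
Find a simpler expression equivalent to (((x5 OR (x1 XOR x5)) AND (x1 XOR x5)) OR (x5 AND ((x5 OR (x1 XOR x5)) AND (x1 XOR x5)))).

By absorption (E OR (E AND v) = E) then absorption (E AND (E OR v) = E):
= (x1 XOR x5)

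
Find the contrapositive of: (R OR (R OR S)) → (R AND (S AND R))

Contrapositive: NOT (R AND (S AND R)) → NOT (R OR (R OR S))
Note: A statement and its contrapositive are logically equivalent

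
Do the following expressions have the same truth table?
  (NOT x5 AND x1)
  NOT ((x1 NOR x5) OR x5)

Yes, they are equivalent — the two output columns agree on all 4 assignments:
x5 | x1 | Expression 1 | Expression 2
-------------------------------------
0 | 0 | 0 | 0
0 | 1 | 1 | 1
1 | 0 | 0 | 0
1 | 1 | 0 | 0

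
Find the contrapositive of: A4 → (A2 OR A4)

Contrapositive: NOT (A2 OR A4) → NOT A4
Note: A statement and its contrapositive are logically equivalent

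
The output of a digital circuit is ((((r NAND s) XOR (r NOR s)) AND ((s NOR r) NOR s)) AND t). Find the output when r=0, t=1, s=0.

Substituting: ((((0 NAND 0) XOR (0 NOR 0)) AND ((0 NOR 0) NOR 0)) AND 1)
= 0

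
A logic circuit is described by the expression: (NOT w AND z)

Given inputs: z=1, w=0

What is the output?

Substituting: (NOT 0 AND 1)
= 1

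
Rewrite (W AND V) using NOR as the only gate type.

((W NOR W) NOR (V NOR V))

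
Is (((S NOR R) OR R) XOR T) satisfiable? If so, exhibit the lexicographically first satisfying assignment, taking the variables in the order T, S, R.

T=0, S=0, R=0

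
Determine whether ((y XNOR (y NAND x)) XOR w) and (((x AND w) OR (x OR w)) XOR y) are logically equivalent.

No. Counterexample: with w=0, y=0, x=1, Expression 1 = 0 but Expression 2 = 1.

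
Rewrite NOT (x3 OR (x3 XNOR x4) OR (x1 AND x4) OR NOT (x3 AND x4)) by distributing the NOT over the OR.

NOT x3 AND NOT (x3 XNOR x4) AND NOT (x1 AND x4) AND (x3 AND x4)
De Morgan's: NOT(OR of terms) = AND of negations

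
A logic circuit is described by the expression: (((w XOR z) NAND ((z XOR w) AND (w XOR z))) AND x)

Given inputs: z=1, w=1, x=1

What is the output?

Substituting: (((1 XOR 1) NAND ((1 XOR 1) AND (1 XOR 1))) AND 1)
= 1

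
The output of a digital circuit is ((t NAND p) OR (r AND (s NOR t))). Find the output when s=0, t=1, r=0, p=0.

Substituting: ((1 NAND 0) OR (0 AND (0 NOR 1)))
= 1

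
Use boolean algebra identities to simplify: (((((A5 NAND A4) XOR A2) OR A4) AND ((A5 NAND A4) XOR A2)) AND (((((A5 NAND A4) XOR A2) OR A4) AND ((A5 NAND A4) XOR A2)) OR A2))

By absorption (E AND (E OR v) = E) then absorption (E AND (E OR v) = E):
= ((A5 NAND A4) XOR A2)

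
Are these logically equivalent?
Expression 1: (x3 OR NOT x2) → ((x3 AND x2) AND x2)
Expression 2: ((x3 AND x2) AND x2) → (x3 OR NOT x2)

No, Converse is not equivalent to original (counterexample: x2=0, x3=0)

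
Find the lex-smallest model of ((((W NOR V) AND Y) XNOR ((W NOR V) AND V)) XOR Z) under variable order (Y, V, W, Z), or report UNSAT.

Y=0, V=0, W=0, Z=0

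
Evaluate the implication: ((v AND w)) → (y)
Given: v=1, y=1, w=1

Antecedent ((v AND w)) = 1; consequent (y) = 1.
1 → 1 = 1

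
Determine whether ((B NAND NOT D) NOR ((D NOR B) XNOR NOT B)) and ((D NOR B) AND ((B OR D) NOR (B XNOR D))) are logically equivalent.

Yes, they are equivalent — the two output columns agree on all 4 assignments:
B | D | Expression 1 | Expression 2
-----------------------------------
0 | 0 | 0 | 0
0 | 1 | 0 | 0
1 | 0 | 0 | 0
1 | 1 | 0 | 0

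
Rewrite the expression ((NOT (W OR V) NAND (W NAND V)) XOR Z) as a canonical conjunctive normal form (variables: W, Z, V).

(W OR Z OR V) AND (W OR NOT Z OR NOT V) AND (NOT W OR NOT Z OR V) AND (NOT W OR NOT Z OR NOT V)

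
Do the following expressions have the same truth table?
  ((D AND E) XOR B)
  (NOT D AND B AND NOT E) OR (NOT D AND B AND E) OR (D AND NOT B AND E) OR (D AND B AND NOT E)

Yes, they are equivalent — the two output columns agree on all 8 assignments:
D | B | E | Expression 1 | Expression 2
---------------------------------------
0 | 0 | 0 | 0 | 0
0 | 0 | 1 | 0 | 0
0 | 1 | 0 | 1 | 1
0 | 1 | 1 | 1 | 1
1 | 0 | 0 | 0 | 0
1 | 0 | 1 | 1 | 1
1 | 1 | 0 | 1 | 1
1 | 1 | 1 | 0 | 0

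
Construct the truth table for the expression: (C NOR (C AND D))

C | D | Output
--------------
0 | 0 | 1
0 | 1 | 1
1 | 0 | 0
1 | 1 | 0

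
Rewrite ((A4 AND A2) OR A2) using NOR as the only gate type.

((((A4 NOR A4) NOR (A2 NOR A2)) NOR A2) NOR (((A4 NOR A4) NOR (A2 NOR A2)) NOR A2))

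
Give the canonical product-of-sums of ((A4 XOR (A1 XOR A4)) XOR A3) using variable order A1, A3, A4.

ΠM(0, 1, 6, 7) = (A1 OR A3 OR A4) AND (A1 OR A3 OR NOT A4) AND (NOT A1 OR NOT A3 OR A4) AND (NOT A1 OR NOT A3 OR NOT A4)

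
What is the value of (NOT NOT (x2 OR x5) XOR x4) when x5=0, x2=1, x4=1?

Substituting: (NOT NOT (1 OR 0) XOR 1)
= 0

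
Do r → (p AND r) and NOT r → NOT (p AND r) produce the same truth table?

No, Inverse is not equivalent to original (counterexample: r=1, p=0)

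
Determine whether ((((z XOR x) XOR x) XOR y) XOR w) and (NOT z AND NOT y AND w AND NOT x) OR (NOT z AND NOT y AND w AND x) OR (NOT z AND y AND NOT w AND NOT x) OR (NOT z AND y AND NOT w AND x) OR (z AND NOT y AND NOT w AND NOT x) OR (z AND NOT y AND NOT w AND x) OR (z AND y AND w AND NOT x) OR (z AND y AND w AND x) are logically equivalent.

Yes, they are equivalent — the two output columns agree on all 16 assignments:
z | y | w | x | Expression 1 | Expression 2
-------------------------------------------
0 | 0 | 0 | 0 | 0 | 0
0 | 0 | 0 | 1 | 0 | 0
0 | 0 | 1 | 0 | 1 | 1
0 | 0 | 1 | 1 | 1 | 1
0 | 1 | 0 | 0 | 1 | 1
0 | 1 | 0 | 1 | 1 | 1
0 | 1 | 1 | 0 | 0 | 0
0 | 1 | 1 | 1 | 0 | 0
1 | 0 | 0 | 0 | 1 | 1
1 | 0 | 0 | 1 | 1 | 1
1 | 0 | 1 | 0 | 0 | 0
1 | 0 | 1 | 1 | 0 | 0
1 | 1 | 0 | 0 | 0 | 0
1 | 1 | 0 | 1 | 0 | 0
1 | 1 | 1 | 0 | 1 | 1
1 | 1 | 1 | 1 | 1 | 1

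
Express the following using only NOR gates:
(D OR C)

((D NOR C) NOR (D NOR C))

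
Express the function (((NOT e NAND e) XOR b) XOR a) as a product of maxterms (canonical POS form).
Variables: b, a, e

ΠM(2, 3, 4, 5) = (b OR NOT a OR e) AND (b OR NOT a OR NOT e) AND (NOT b OR a OR e) AND (NOT b OR a OR NOT e)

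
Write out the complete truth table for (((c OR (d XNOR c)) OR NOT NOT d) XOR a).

d | a | c | Output
------------------
0 | 0 | 0 | 1
0 | 0 | 1 | 1
0 | 1 | 0 | 0
0 | 1 | 1 | 0
1 | 0 | 0 | 1
1 | 0 | 1 | 1
1 | 1 | 0 | 0
1 | 1 | 1 | 0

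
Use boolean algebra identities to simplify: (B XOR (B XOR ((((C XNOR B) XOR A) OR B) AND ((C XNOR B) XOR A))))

By XOR self-cancellation ((E XOR v) XOR v = E) then absorption (E AND (E OR v) = E):
= ((C XNOR B) XOR A)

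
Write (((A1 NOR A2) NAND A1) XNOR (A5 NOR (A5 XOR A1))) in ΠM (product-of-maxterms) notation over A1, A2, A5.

ΠM(1, 3, 4, 5, 6, 7) = (A1 OR A2 OR NOT A5) AND (A1 OR NOT A2 OR NOT A5) AND (NOT A1 OR A2 OR A5) AND (NOT A1 OR A2 OR NOT A5) AND (NOT A1 OR NOT A2 OR A5) AND (NOT A1 OR NOT A2 OR NOT A5)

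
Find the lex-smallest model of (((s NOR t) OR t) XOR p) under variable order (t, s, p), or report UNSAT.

t=0, s=0, p=0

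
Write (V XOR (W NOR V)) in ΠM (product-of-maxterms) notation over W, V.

ΠM(2) = (NOT W OR V)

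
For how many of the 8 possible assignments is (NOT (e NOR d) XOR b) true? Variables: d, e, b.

Satisfying assignments: (0,0,1), (0,1,0), (1,0,0), (1,1,0)
Count: 4 out of 8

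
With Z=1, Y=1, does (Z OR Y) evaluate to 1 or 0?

Substituting: (1 OR 1)
= 1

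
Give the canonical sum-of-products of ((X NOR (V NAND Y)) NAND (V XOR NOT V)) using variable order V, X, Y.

Σm(0, 1, 2, 3, 4, 6, 7) = (NOT V AND NOT X AND NOT Y) OR (NOT V AND NOT X AND Y) OR (NOT V AND X AND NOT Y) OR (NOT V AND X AND Y) OR (V AND NOT X AND NOT Y) OR (V AND X AND NOT Y) OR (V AND X AND Y)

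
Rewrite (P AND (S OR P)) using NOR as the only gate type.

((P NOR P) NOR (((S NOR P) NOR (S NOR P)) NOR ((S NOR P) NOR (S NOR P))))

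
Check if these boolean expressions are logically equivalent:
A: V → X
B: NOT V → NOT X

No, Inverse is not equivalent to original (counterexample: X=0, V=1, Z=0)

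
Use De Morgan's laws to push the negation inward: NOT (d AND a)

NOT d OR NOT a
De Morgan's: NOT(AND of terms) = OR of negations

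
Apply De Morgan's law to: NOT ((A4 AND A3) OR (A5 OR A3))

NOT (A4 AND A3) AND NOT (A5 OR A3)
De Morgan's: NOT(OR of terms) = AND of negations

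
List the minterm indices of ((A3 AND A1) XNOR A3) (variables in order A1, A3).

Σm(0, 2, 3) = (NOT A1 AND NOT A3) OR (A1 AND NOT A3) OR (A1 AND A3)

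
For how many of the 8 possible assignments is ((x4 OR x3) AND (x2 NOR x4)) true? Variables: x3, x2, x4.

Satisfying assignments: (1,0,0)
Count: 1 out of 8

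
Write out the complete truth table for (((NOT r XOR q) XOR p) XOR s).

q | p | r | s | Output
----------------------
0 | 0 | 0 | 0 | 1
0 | 0 | 0 | 1 | 0
0 | 0 | 1 | 0 | 0
0 | 0 | 1 | 1 | 1
0 | 1 | 0 | 0 | 0
0 | 1 | 0 | 1 | 1
0 | 1 | 1 | 0 | 1
0 | 1 | 1 | 1 | 0
1 | 0 | 0 | 0 | 0
1 | 0 | 0 | 1 | 1
1 | 0 | 1 | 0 | 1
1 | 0 | 1 | 1 | 0
1 | 1 | 0 | 0 | 1
1 | 1 | 0 | 1 | 0
1 | 1 | 1 | 0 | 0
1 | 1 | 1 | 1 | 1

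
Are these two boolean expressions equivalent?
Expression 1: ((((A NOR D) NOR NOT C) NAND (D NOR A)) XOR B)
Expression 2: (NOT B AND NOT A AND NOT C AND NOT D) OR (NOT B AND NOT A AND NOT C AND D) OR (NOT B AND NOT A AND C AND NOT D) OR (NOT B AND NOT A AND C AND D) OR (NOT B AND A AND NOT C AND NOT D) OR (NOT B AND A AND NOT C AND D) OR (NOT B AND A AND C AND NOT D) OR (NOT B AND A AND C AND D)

Yes, they are equivalent — the two output columns agree on all 16 assignments:
B | A | C | D | Expression 1 | Expression 2
-------------------------------------------
0 | 0 | 0 | 0 | 1 | 1
0 | 0 | 0 | 1 | 1 | 1
0 | 0 | 1 | 0 | 1 | 1
0 | 0 | 1 | 1 | 1 | 1
0 | 1 | 0 | 0 | 1 | 1
0 | 1 | 0 | 1 | 1 | 1
0 | 1 | 1 | 0 | 1 | 1
0 | 1 | 1 | 1 | 1 | 1
1 | 0 | 0 | 0 | 0 | 0
1 | 0 | 0 | 1 | 0 | 0
1 | 0 | 1 | 0 | 0 | 0
1 | 0 | 1 | 1 | 0 | 0
1 | 1 | 0 | 0 | 0 | 0
1 | 1 | 0 | 1 | 0 | 0
1 | 1 | 1 | 0 | 0 | 0
1 | 1 | 1 | 1 | 0 | 0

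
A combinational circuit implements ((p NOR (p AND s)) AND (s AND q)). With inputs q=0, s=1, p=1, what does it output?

Substituting: ((1 NOR (1 AND 1)) AND (1 AND 0))
= 0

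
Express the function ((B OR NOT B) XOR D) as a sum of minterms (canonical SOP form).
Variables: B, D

Σm(0, 2) = (NOT B AND NOT D) OR (B AND NOT D)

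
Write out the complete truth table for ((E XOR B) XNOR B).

B | E | Output
--------------
0 | 0 | 1
0 | 1 | 0
1 | 0 | 1
1 | 1 | 0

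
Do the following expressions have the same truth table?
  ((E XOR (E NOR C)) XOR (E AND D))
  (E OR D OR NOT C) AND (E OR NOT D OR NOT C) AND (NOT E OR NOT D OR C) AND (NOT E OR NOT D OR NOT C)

Yes, they are equivalent — the two output columns agree on all 8 assignments:
E | D | C | Expression 1 | Expression 2
---------------------------------------
0 | 0 | 0 | 1 | 1
0 | 0 | 1 | 0 | 0
0 | 1 | 0 | 1 | 1
0 | 1 | 1 | 0 | 0
1 | 0 | 0 | 1 | 1
1 | 0 | 1 | 1 | 1
1 | 1 | 0 | 0 | 0
1 | 1 | 1 | 0 | 0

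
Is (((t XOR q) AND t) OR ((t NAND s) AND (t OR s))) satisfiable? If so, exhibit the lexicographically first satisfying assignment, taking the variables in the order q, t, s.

q=0, t=0, s=1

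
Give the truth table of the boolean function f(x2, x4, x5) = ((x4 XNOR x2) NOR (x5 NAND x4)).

x2 | x4 | x5 | Output
---------------------
0 | 0 | 0 | 0
0 | 0 | 1 | 0
0 | 1 | 0 | 0
0 | 1 | 1 | 1
1 | 0 | 0 | 0
1 | 0 | 1 | 0
1 | 1 | 0 | 0
1 | 1 | 1 | 0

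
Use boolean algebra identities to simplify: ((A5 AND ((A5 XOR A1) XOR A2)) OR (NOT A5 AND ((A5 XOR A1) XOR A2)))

By distribution ((E AND v) OR (E AND NOT v) = E):
= ((A5 XOR A1) XOR A2)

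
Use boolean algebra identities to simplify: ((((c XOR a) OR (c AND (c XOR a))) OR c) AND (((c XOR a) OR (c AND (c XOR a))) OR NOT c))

By distribution ((E OR v) AND (E OR NOT v) = E) then absorption (E OR (E AND v) = E):
= (c XOR a)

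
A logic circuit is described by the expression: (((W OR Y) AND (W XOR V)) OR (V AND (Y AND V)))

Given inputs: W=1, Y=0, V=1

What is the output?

Substituting: (((1 OR 0) AND (1 XOR 1)) OR (1 AND (0 AND 1)))
= 0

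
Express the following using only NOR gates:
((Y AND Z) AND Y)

((((Y NOR Y) NOR (Z NOR Z)) NOR ((Y NOR Y) NOR (Z NOR Z))) NOR (Y NOR Y))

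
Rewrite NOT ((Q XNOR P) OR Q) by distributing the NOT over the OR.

NOT (Q XNOR P) AND NOT Q
De Morgan's: NOT(OR of terms) = AND of negations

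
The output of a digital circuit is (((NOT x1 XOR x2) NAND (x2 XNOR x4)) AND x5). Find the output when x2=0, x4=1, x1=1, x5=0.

Substituting: (((NOT 1 XOR 0) NAND (0 XNOR 1)) AND 0)
= 0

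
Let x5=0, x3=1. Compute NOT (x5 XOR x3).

Substituting: NOT (0 XOR 1)
= 0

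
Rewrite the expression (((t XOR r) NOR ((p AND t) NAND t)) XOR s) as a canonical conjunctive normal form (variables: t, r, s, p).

(t OR r OR s OR p) AND (t OR r OR s OR NOT p) AND (t OR NOT r OR s OR p) AND (t OR NOT r OR s OR NOT p) AND (NOT t OR r OR s OR p) AND (NOT t OR r OR s OR NOT p) AND (NOT t OR NOT r OR s OR p) AND (NOT t OR NOT r OR NOT s OR NOT p)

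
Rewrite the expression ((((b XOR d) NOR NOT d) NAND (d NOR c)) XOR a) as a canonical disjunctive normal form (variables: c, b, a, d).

(NOT c AND NOT b AND NOT a AND NOT d) OR (NOT c AND NOT b AND NOT a AND d) OR (NOT c AND b AND NOT a AND NOT d) OR (NOT c AND b AND NOT a AND d) OR (c AND NOT b AND NOT a AND NOT d) OR (c AND NOT b AND NOT a AND d) OR (c AND b AND NOT a AND NOT d) OR (c AND b AND NOT a AND d)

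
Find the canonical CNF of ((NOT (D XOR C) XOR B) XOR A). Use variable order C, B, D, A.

(C OR B OR D OR NOT A) AND (C OR B OR NOT D OR A) AND (C OR NOT B OR D OR A) AND (C OR NOT B OR NOT D OR NOT A) AND (NOT C OR B OR D OR A) AND (NOT C OR B OR NOT D OR NOT A) AND (NOT C OR NOT B OR D OR NOT A) AND (NOT C OR NOT B OR NOT D OR A)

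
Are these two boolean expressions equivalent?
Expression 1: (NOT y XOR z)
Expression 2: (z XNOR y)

Yes, they are equivalent — the two output columns agree on all 4 assignments:
z | y | Expression 1 | Expression 2
-----------------------------------
0 | 0 | 1 | 1
0 | 1 | 0 | 0
1 | 0 | 0 | 0
1 | 1 | 1 | 1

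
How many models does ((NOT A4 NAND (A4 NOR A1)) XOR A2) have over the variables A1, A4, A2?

Satisfying assignments: (0,0,1), (0,1,0), (1,0,0), (1,1,0)
Count: 4 out of 8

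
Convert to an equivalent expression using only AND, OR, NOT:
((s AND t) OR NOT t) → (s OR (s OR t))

NOT ((s AND t) OR NOT t) OR (s OR (s OR t))
(Implication elimination: A → B = NOT A OR B)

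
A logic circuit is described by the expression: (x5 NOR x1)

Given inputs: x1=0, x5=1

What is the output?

Substituting: (1 NOR 0)
= 0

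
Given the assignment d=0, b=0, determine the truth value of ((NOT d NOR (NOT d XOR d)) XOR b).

Substituting: ((NOT 0 NOR (NOT 0 XOR 0)) XOR 0)
= 0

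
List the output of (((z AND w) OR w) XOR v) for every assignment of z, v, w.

z | v | w | Output
------------------
0 | 0 | 0 | 0
0 | 0 | 1 | 1
0 | 1 | 0 | 1
0 | 1 | 1 | 0
1 | 0 | 0 | 0
1 | 0 | 1 | 1
1 | 1 | 0 | 1
1 | 1 | 1 | 0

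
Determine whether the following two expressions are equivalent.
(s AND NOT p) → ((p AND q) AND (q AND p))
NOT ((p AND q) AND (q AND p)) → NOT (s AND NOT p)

Yes, Contrapositive is always equivalent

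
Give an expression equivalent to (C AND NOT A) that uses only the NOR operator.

((C NOR C) NOR ((A NOR A) NOR (A NOR A)))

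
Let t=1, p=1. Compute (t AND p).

Substituting: (1 AND 1)
= 1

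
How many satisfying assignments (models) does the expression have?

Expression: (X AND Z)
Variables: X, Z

Satisfying assignments: (1,1)
Count: 1 out of 4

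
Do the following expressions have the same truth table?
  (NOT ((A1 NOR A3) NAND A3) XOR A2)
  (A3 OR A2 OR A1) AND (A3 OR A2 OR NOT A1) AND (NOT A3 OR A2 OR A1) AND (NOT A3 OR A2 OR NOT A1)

Yes, they are equivalent — the two output columns agree on all 8 assignments:
A3 | A2 | A1 | Expression 1 | Expression 2
------------------------------------------
0 | 0 | 0 | 0 | 0
0 | 0 | 1 | 0 | 0
0 | 1 | 0 | 1 | 1
0 | 1 | 1 | 1 | 1
1 | 0 | 0 | 0 | 0
1 | 0 | 1 | 0 | 0
1 | 1 | 0 | 1 | 1
1 | 1 | 1 | 1 | 1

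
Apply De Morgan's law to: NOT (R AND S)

NOT R OR NOT S
De Morgan's: NOT(AND of terms) = OR of negations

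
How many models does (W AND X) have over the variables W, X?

Satisfying assignments: (1,1)
Count: 1 out of 4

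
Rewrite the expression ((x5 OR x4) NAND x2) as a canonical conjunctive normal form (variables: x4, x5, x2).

(x4 OR NOT x5 OR NOT x2) AND (NOT x4 OR x5 OR NOT x2) AND (NOT x4 OR NOT x5 OR NOT x2)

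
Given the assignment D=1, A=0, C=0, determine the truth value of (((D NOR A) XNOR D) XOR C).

Substituting: (((1 NOR 0) XNOR 1) XOR 0)
= 0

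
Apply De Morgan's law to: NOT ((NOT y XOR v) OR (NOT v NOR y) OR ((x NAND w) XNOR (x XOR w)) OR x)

NOT (NOT y XOR v) AND NOT (NOT v NOR y) AND NOT ((x NAND w) XNOR (x XOR w)) AND NOT x
De Morgan's: NOT(OR of terms) = AND of negations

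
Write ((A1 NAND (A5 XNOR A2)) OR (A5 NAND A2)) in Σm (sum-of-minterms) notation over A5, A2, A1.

Σm(0, 1, 2, 3, 4, 5, 6) = (NOT A5 AND NOT A2 AND NOT A1) OR (NOT A5 AND NOT A2 AND A1) OR (NOT A5 AND A2 AND NOT A1) OR (NOT A5 AND A2 AND A1) OR (A5 AND NOT A2 AND NOT A1) OR (A5 AND NOT A2 AND A1) OR (A5 AND A2 AND NOT A1)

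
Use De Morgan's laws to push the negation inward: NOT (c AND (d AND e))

NOT c OR NOT (d AND e)
De Morgan's: NOT(AND of terms) = OR of negations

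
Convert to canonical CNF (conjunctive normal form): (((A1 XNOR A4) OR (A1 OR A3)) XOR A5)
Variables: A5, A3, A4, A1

(A5 OR A3 OR NOT A4 OR A1) AND (NOT A5 OR A3 OR A4 OR A1) AND (NOT A5 OR A3 OR A4 OR NOT A1) AND (NOT A5 OR A3 OR NOT A4 OR NOT A1) AND (NOT A5 OR NOT A3 OR A4 OR A1) AND (NOT A5 OR NOT A3 OR A4 OR NOT A1) AND (NOT A5 OR NOT A3 OR NOT A4 OR A1) AND (NOT A5 OR NOT A3 OR NOT A4 OR NOT A1)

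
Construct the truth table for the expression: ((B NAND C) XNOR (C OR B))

B | C | Output
--------------
0 | 0 | 0
0 | 1 | 1
1 | 0 | 1
1 | 1 | 0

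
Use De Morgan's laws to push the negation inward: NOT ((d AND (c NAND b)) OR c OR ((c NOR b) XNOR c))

NOT (d AND (c NAND b)) AND NOT c AND NOT ((c NOR b) XNOR c)
De Morgan's: NOT(OR of terms) = AND of negations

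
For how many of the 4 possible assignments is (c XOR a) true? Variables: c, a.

Satisfying assignments: (0,1), (1,0)
Count: 2 out of 4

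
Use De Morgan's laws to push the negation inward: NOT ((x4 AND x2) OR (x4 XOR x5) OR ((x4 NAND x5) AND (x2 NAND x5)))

NOT (x4 AND x2) AND NOT (x4 XOR x5) AND NOT ((x4 NAND x5) AND (x2 NAND x5))
De Morgan's: NOT(OR of terms) = AND of negations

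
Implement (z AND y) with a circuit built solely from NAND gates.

((z NAND y) NAND (z NAND y))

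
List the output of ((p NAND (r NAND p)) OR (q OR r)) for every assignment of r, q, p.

r | q | p | Output
------------------
0 | 0 | 0 | 1
0 | 0 | 1 | 0
0 | 1 | 0 | 1
0 | 1 | 1 | 1
1 | 0 | 0 | 1
1 | 0 | 1 | 1
1 | 1 | 0 | 1
1 | 1 | 1 | 1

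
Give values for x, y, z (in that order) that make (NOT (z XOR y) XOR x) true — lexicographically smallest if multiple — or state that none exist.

x=0, y=0, z=0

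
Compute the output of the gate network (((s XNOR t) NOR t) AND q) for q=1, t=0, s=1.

Substituting: (((1 XNOR 0) NOR 0) AND 1)
= 1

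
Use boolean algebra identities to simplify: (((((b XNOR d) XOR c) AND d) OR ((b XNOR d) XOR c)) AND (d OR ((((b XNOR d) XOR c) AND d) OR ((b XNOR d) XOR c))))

By absorption (E AND (E OR v) = E) then absorption (E OR (E AND v) = E):
= ((b XNOR d) XOR c)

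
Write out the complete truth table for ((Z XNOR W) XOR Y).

Z | Y | W | Output
------------------
0 | 0 | 0 | 1
0 | 0 | 1 | 0
0 | 1 | 0 | 0
0 | 1 | 1 | 1
1 | 0 | 0 | 0
1 | 0 | 1 | 1
1 | 1 | 0 | 1
1 | 1 | 1 | 0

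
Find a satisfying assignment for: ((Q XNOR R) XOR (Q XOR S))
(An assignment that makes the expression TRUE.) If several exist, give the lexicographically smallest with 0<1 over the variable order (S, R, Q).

S=0, R=0, Q=0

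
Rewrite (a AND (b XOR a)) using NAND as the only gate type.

((a NAND ((b NAND (b NAND a)) NAND (a NAND (b NAND a)))) NAND (a NAND ((b NAND (b NAND a)) NAND (a NAND (b NAND a)))))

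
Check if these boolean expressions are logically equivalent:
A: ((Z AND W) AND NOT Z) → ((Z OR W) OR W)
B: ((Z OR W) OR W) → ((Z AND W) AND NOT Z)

No, Converse is not equivalent to original (counterexample: Z=0, W=1)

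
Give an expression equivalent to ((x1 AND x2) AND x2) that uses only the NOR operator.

((((x1 NOR x1) NOR (x2 NOR x2)) NOR ((x1 NOR x1) NOR (x2 NOR x2))) NOR (x2 NOR x2))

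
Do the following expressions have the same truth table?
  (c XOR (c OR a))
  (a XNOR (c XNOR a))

No. Counterexample: with c=0, a=1, Expression 1 = 1 but Expression 2 = 0.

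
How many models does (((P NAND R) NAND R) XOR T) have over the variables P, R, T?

Satisfying assignments: (0,0,0), (0,1,1), (1,0,0), (1,1,0)
Count: 4 out of 8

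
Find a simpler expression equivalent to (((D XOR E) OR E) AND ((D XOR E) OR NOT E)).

By distribution ((E OR v) AND (E OR NOT v) = E):
= (D XOR E)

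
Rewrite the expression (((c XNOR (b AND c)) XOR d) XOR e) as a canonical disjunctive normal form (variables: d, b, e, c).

(NOT d AND NOT b AND NOT e AND NOT c) OR (NOT d AND NOT b AND e AND c) OR (NOT d AND b AND NOT e AND NOT c) OR (NOT d AND b AND NOT e AND c) OR (d AND NOT b AND NOT e AND c) OR (d AND NOT b AND e AND NOT c) OR (d AND b AND e AND NOT c) OR (d AND b AND e AND c)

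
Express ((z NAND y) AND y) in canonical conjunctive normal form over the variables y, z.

(y OR z) AND (y OR NOT z) AND (NOT y OR NOT z)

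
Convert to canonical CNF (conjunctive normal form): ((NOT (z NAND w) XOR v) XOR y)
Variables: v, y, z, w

(v OR y OR z OR w) AND (v OR y OR z OR NOT w) AND (v OR y OR NOT z OR w) AND (v OR NOT y OR NOT z OR NOT w) AND (NOT v OR y OR NOT z OR NOT w) AND (NOT v OR NOT y OR z OR w) AND (NOT v OR NOT y OR z OR NOT w) AND (NOT v OR NOT y OR NOT z OR w)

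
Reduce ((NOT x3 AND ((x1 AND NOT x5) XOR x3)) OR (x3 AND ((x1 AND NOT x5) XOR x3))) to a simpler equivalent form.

By distribution ((E AND v) OR (E AND NOT v) = E):
= ((x1 AND NOT x5) XOR x3)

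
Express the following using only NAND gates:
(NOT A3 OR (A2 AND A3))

(((A3 NAND A3) NAND (A3 NAND A3)) NAND (((A2 NAND A3) NAND (A2 NAND A3)) NAND ((A2 NAND A3) NAND (A2 NAND A3))))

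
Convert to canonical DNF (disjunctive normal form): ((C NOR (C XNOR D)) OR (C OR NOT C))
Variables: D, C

(NOT D AND NOT C) OR (NOT D AND C) OR (D AND NOT C) OR (D AND C)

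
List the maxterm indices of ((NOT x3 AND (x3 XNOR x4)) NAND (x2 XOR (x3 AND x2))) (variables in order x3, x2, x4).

ΠM(2) = (x3 OR NOT x2 OR x4)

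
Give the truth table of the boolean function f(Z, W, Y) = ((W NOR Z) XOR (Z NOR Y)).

Z | W | Y | Output
------------------
0 | 0 | 0 | 0
0 | 0 | 1 | 1
0 | 1 | 0 | 1
0 | 1 | 1 | 0
1 | 0 | 0 | 0
1 | 0 | 1 | 0
1 | 1 | 0 | 0
1 | 1 | 1 | 0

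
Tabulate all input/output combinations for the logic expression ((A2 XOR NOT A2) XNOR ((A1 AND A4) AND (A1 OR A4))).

A4 | A1 | A2 | Output
---------------------
0 | 0 | 0 | 0
0 | 0 | 1 | 0
0 | 1 | 0 | 0
0 | 1 | 1 | 0
1 | 0 | 0 | 0
1 | 0 | 1 | 0
1 | 1 | 0 | 1
1 | 1 | 1 | 1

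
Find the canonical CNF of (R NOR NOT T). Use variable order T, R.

(T OR R) AND (T OR NOT R) AND (NOT T OR NOT R)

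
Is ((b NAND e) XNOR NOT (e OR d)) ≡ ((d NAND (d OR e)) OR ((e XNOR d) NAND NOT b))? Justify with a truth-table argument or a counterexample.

No. Counterexample: with e=0, b=0, d=1, Expression 1 = 0 but Expression 2 = 1.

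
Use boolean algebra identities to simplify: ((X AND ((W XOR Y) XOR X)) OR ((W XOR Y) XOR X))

By absorption (E OR (E AND v) = E):
= ((W XOR Y) XOR X)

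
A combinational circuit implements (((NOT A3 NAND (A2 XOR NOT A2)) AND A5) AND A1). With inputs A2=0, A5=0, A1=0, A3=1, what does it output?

Substituting: (((NOT 1 NAND (0 XOR NOT 0)) AND 0) AND 0)
= 0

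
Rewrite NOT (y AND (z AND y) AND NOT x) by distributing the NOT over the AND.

NOT y OR NOT (z AND y) OR x
De Morgan's: NOT(AND of terms) = OR of negations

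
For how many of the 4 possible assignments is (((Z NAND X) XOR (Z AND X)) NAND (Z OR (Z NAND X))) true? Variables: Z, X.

No assignment satisfies the expression.
Count: 0 out of 4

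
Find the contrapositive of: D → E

Contrapositive: NOT E → NOT D
Note: A statement and its contrapositive are logically equivalent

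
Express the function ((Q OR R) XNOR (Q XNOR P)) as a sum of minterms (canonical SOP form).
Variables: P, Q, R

Σm(1, 4, 6, 7) = (NOT P AND NOT Q AND R) OR (P AND NOT Q AND NOT R) OR (P AND Q AND NOT R) OR (P AND Q AND R)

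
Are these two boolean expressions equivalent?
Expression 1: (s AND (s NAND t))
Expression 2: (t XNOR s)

No. Counterexample: with s=0, t=0, Expression 1 = 0 but Expression 2 = 1.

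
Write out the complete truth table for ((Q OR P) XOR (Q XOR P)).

Q | P | Output
--------------
0 | 0 | 0
0 | 1 | 0
1 | 0 | 0
1 | 1 | 1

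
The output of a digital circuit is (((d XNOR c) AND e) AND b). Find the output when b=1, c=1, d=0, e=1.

Substituting: (((0 XNOR 1) AND 1) AND 1)
= 0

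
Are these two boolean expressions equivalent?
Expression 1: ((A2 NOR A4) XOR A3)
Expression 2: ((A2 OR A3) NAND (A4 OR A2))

No. Counterexample: with A2=0, A3=0, A4=1, Expression 1 = 0 but Expression 2 = 1.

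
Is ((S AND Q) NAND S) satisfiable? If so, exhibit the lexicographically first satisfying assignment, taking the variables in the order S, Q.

S=0, Q=0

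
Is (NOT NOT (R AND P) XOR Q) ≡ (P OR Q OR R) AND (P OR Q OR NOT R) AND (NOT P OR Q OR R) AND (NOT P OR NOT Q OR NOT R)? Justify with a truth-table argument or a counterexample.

Yes, they are equivalent — the two output columns agree on all 8 assignments:
P | Q | R | Expression 1 | Expression 2
---------------------------------------
0 | 0 | 0 | 0 | 0
0 | 0 | 1 | 0 | 0
0 | 1 | 0 | 1 | 1
0 | 1 | 1 | 1 | 1
1 | 0 | 0 | 0 | 0
1 | 0 | 1 | 1 | 1
1 | 1 | 0 | 1 | 1
1 | 1 | 1 | 0 | 0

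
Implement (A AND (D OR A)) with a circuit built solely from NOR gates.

((A NOR A) NOR (((D NOR A) NOR (D NOR A)) NOR ((D NOR A) NOR (D NOR A))))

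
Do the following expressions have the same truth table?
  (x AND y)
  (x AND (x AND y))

Yes, they are equivalent — the two output columns agree on all 4 assignments:
x | y | Expression 1 | Expression 2
-----------------------------------
0 | 0 | 0 | 0
0 | 1 | 0 | 0
1 | 0 | 0 | 0
1 | 1 | 1 | 1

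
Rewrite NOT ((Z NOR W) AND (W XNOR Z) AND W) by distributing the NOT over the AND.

NOT (Z NOR W) OR NOT (W XNOR Z) OR NOT W
De Morgan's: NOT(AND of terms) = OR of negations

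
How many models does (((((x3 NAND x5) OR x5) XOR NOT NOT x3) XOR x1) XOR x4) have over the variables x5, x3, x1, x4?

Satisfying assignments: (0,0,0,0), (0,0,1,1), (0,1,0,1), (0,1,1,0), (1,0,0,0), (1,0,1,1), (1,1,0,1), (1,1,1,0)
Count: 8 out of 16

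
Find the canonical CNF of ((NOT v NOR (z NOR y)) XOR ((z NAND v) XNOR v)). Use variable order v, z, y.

(v OR z OR y) AND (v OR z OR NOT y) AND (v OR NOT z OR y) AND (v OR NOT z OR NOT y) AND (NOT v OR z OR NOT y)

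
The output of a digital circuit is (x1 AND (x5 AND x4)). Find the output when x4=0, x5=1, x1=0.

Substituting: (0 AND (1 AND 0))
= 0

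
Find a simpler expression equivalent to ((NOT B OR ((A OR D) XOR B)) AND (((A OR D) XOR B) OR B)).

By distribution ((E OR v) AND (E OR NOT v) = E):
= ((A OR D) XOR B)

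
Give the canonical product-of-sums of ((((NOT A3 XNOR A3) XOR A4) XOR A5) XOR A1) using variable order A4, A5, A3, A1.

ΠM(0, 2, 5, 7, 9, 11, 12, 14) = (A4 OR A5 OR A3 OR A1) AND (A4 OR A5 OR NOT A3 OR A1) AND (A4 OR NOT A5 OR A3 OR NOT A1) AND (A4 OR NOT A5 OR NOT A3 OR NOT A1) AND (NOT A4 OR A5 OR A3 OR NOT A1) AND (NOT A4 OR A5 OR NOT A3 OR NOT A1) AND (NOT A4 OR NOT A5 OR A3 OR A1) AND (NOT A4 OR NOT A5 OR NOT A3 OR A1)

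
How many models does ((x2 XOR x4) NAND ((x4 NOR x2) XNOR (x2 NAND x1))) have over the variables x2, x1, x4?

Satisfying assignments: (0,0,0), (0,0,1), (0,1,0), (0,1,1), (1,0,0), (1,0,1), (1,1,1)
Count: 7 out of 8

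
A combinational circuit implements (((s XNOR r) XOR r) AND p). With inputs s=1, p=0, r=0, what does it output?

Substituting: (((1 XNOR 0) XOR 0) AND 0)
= 0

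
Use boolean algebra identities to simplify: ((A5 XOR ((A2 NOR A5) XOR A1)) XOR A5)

By XOR self-cancellation ((E XOR v) XOR v = E):
= ((A2 NOR A5) XOR A1)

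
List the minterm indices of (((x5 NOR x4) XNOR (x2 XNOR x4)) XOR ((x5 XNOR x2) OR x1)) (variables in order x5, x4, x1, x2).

Σm(3, 7, 10, 12, 13, 15) = (NOT x5 AND NOT x4 AND x1 AND x2) OR (NOT x5 AND x4 AND x1 AND x2) OR (x5 AND NOT x4 AND x1 AND NOT x2) OR (x5 AND x4 AND NOT x1 AND NOT x2) OR (x5 AND x4 AND NOT x1 AND x2) OR (x5 AND x4 AND x1 AND x2)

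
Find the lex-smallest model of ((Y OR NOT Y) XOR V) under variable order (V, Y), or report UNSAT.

V=0, Y=0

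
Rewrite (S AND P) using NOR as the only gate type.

((S NOR S) NOR (P NOR P))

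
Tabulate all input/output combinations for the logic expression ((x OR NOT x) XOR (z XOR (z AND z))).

x | z | Output
--------------
0 | 0 | 1
0 | 1 | 1
1 | 0 | 1
1 | 1 | 1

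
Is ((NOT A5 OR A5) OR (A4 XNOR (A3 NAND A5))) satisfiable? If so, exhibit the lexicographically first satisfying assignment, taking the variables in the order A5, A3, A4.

A5=0, A3=0, A4=0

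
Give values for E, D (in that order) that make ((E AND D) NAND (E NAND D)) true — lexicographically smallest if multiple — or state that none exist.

E=0, D=0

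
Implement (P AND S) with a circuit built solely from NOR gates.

((P NOR P) NOR (S NOR S))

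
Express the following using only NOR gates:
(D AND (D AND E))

((D NOR D) NOR (((D NOR D) NOR (E NOR E)) NOR ((D NOR D) NOR (E NOR E))))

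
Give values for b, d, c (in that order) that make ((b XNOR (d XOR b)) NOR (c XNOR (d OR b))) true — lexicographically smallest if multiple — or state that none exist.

b=0, d=1, c=0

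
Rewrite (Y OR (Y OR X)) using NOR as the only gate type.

((Y NOR ((Y NOR X) NOR (Y NOR X))) NOR (Y NOR ((Y NOR X) NOR (Y NOR X))))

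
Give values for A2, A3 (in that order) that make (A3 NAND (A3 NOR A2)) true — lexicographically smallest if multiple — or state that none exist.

A2=0, A3=0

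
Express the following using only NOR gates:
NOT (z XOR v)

(((((z NOR v) NOR (z NOR v)) NOR ((z NOR v) NOR (z NOR v))) NOR ((((z NOR z) NOR (v NOR v)) NOR ((z NOR z) NOR (v NOR v))) NOR (((z NOR z) NOR (v NOR v)) NOR ((z NOR z) NOR (v NOR v))))) NOR ((((z NOR v) NOR (z NOR v)) NOR ((z NOR v) NOR (z NOR v))) NOR ((((z NOR z) NOR (v NOR v)) NOR ((z NOR z) NOR (v NOR v))) NOR (((z NOR z) NOR (v NOR v)) NOR ((z NOR z) NOR (v NOR v))))))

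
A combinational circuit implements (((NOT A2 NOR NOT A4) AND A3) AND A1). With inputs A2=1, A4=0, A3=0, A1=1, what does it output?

Substituting: (((NOT 1 NOR NOT 0) AND 0) AND 1)
= 0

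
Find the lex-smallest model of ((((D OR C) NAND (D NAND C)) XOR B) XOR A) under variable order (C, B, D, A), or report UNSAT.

C=0, B=0, D=0, A=0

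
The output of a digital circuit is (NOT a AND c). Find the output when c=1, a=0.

Substituting: (NOT 0 AND 1)
= 1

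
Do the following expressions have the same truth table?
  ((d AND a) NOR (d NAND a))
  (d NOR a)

No. Counterexample: with a=0, d=0, Expression 1 = 0 but Expression 2 = 1.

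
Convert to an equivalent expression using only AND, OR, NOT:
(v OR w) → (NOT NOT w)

NOT (v OR w) OR (NOT NOT w)
(Implication elimination: A → B = NOT A OR B)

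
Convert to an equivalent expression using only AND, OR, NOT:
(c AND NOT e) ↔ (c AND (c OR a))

((c AND NOT e) AND (c AND (c OR a))) OR (NOT (c AND NOT e) AND NOT (c AND (c OR a)))
(Biconditional = both true or both false)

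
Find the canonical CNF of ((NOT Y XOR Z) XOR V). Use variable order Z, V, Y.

(Z OR V OR NOT Y) AND (Z OR NOT V OR Y) AND (NOT Z OR V OR Y) AND (NOT Z OR NOT V OR NOT Y)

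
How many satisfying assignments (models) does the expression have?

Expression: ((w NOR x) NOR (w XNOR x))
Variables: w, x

Satisfying assignments: (0,1), (1,0)
Count: 2 out of 4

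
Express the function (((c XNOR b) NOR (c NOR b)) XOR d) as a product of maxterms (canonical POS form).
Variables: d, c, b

ΠM(0, 3, 5, 6) = (d OR c OR b) AND (d OR NOT c OR NOT b) AND (NOT d OR c OR NOT b) AND (NOT d OR NOT c OR b)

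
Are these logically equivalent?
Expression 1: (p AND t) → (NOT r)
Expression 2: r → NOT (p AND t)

Yes, Contrapositive is always equivalent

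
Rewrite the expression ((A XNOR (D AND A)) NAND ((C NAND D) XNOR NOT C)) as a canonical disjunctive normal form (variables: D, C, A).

(NOT D AND NOT C AND A) OR (NOT D AND C AND NOT A) OR (NOT D AND C AND A)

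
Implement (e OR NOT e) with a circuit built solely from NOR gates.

((e NOR (e NOR e)) NOR (e NOR (e NOR e)))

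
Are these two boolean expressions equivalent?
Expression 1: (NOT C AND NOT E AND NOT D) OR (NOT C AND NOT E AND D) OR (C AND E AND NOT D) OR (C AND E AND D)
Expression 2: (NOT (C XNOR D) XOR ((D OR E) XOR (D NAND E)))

Yes, they are equivalent — the two output columns agree on all 8 assignments:
C | E | D | Expression 1 | Expression 2
---------------------------------------
0 | 0 | 0 | 1 | 1
0 | 0 | 1 | 1 | 1
0 | 1 | 0 | 0 | 0
0 | 1 | 1 | 0 | 0
1 | 0 | 0 | 0 | 0
1 | 0 | 1 | 0 | 0
1 | 1 | 0 | 1 | 1
1 | 1 | 1 | 1 | 1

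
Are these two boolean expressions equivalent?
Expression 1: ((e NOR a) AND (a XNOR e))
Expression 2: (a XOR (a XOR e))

No. Counterexample: with a=0, e=0, Expression 1 = 1 but Expression 2 = 0.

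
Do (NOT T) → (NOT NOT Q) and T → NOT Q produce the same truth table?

No, Inverse is not equivalent to original (counterexample: Q=0, T=0)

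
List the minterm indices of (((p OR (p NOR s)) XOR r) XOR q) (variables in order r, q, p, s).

Σm(0, 2, 3, 5, 9, 12, 14, 15) = (NOT r AND NOT q AND NOT p AND NOT s) OR (NOT r AND NOT q AND p AND NOT s) OR (NOT r AND NOT q AND p AND s) OR (NOT r AND q AND NOT p AND s) OR (r AND NOT q AND NOT p AND s) OR (r AND q AND NOT p AND NOT s) OR (r AND q AND p AND NOT s) OR (r AND q AND p AND s)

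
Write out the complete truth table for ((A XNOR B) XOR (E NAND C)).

E | B | C | A | Output
----------------------
0 | 0 | 0 | 0 | 0
0 | 0 | 0 | 1 | 1
0 | 0 | 1 | 0 | 0
0 | 0 | 1 | 1 | 1
0 | 1 | 0 | 0 | 1
0 | 1 | 0 | 1 | 0
0 | 1 | 1 | 0 | 1
0 | 1 | 1 | 1 | 0
1 | 0 | 0 | 0 | 0
1 | 0 | 0 | 1 | 1
1 | 0 | 1 | 0 | 1
1 | 0 | 1 | 1 | 0
1 | 1 | 0 | 0 | 1
1 | 1 | 0 | 1 | 0
1 | 1 | 1 | 0 | 0
1 | 1 | 1 | 1 | 1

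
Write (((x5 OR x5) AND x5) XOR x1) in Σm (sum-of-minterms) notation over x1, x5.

Σm(1, 2) = (NOT x1 AND x5) OR (x1 AND NOT x5)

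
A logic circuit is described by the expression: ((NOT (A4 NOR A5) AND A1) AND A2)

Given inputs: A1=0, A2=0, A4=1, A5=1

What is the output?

Substituting: ((NOT (1 NOR 1) AND 0) AND 0)
= 0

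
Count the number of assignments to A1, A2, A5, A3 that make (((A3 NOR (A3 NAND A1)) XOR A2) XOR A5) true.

Satisfying assignments: (0,0,1,0), (0,0,1,1), (0,1,0,0), (0,1,0,1), (1,0,1,0), (1,0,1,1), (1,1,0,0), (1,1,0,1)
Count: 8 out of 16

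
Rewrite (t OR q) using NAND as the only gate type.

((t NAND t) NAND (q NAND q))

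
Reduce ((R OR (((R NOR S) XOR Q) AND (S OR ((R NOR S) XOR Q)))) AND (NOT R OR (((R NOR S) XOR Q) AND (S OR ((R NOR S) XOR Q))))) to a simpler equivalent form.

By distribution ((E OR v) AND (E OR NOT v) = E) then absorption (E AND (E OR v) = E):
= ((R NOR S) XOR Q)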